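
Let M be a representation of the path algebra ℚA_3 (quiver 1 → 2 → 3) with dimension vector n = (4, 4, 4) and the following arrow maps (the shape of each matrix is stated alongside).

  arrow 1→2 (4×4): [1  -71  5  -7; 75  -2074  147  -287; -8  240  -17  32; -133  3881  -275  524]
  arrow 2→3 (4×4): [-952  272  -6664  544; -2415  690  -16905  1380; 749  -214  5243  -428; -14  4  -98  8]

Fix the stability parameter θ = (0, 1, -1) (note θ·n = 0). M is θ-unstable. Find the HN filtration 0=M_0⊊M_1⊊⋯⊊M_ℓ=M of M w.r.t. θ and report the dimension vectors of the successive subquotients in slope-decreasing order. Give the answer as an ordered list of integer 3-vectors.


Interval decomposition of M: I[1,2]^3, I[1,3], I[3,3]^3.
HN type (ℓ=3): μ^(1)=1; μ^(2)=0; μ^(3)=-1

((0, 3, 0); (4, 1, 1); (0, 0, 3))


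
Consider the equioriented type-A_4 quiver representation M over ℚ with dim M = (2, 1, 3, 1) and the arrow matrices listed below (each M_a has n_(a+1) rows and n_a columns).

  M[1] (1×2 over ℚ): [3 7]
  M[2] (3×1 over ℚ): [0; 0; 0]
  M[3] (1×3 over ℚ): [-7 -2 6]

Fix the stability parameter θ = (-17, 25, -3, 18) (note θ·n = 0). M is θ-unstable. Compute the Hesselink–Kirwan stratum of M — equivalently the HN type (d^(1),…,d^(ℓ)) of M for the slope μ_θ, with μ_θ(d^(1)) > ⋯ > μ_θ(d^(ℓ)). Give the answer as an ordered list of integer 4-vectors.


Barcode: M ≅ I[1,1], I[1,2], I[3,3]^2, I[3,4]. HN layers by μ_θ (4 steps, strictly decreasing):
  μ^(1)=25; μ^(2)=18; μ^(3)=-3; μ^(4)=-17

((0, 1, 0, 0); (0, 0, 0, 1); (0, 0, 3, 0); (2, 0, 0, 0))


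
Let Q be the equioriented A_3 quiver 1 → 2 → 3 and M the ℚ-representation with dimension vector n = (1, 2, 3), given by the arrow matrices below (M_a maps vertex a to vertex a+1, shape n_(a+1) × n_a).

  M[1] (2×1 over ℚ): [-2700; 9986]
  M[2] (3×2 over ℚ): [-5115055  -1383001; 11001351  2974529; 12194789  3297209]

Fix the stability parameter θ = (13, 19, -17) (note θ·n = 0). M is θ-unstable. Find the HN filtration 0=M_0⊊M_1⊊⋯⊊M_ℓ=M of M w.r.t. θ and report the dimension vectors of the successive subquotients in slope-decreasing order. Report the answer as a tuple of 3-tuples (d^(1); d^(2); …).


Via rank(M_{q-1}∘⋯∘M_p): M ≅ I[1,3], I[2,3], I[3,3].
μ_θ-semistable layers: μ^(1)=5; μ^(2)=1; μ^(3)=-17

((1, 1, 1); (0, 1, 1); (0, 0, 1))


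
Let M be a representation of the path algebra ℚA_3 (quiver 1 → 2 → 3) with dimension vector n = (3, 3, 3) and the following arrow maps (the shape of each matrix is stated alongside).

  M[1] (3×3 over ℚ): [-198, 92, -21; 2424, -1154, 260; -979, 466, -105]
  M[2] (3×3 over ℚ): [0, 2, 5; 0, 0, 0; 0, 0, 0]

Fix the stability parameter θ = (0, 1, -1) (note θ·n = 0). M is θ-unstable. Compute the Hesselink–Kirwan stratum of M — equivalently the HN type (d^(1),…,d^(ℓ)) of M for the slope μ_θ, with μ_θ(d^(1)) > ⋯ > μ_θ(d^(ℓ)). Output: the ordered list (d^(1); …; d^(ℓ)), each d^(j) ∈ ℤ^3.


Interval decomposition of M: I[1,2]^2, I[1,3], I[3,3]^2.
HN type (ℓ=3): μ^(1)=1; μ^(2)=0; μ^(3)=-1

((0, 2, 0); (3, 1, 1); (0, 0, 2))


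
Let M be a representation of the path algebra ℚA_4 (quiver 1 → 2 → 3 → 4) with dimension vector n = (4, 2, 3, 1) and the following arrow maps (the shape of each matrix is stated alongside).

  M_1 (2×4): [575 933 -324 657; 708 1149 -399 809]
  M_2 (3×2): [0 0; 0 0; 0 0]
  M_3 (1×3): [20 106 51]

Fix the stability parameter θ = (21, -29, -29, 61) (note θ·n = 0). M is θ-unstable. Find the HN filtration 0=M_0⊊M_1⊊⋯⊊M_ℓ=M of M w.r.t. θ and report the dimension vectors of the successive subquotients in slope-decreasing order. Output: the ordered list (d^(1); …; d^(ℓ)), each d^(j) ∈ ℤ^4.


Interval decomposition of M: I[1,1]^2, I[1,2]^2, I[3,3]^2, I[3,4].
HN type (ℓ=4): μ^(1)=61; μ^(2)=21; μ^(3)=-4; μ^(4)=-29

((0, 0, 0, 1); (2, 0, 0, 0); (2, 2, 0, 0); (0, 0, 3, 0))


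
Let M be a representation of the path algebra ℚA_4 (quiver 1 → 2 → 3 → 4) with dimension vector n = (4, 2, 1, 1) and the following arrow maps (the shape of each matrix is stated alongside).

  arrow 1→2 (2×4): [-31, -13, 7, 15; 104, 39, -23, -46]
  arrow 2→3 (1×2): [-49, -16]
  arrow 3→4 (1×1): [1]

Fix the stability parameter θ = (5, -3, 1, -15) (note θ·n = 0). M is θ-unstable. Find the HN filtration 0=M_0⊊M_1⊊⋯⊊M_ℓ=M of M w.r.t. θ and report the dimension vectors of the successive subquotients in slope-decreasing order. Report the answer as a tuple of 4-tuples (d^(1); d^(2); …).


Via rank(M_{q-1}∘⋯∘M_p): M ≅ I[1,1]^2, I[1,2], I[1,4].
μ_θ-semistable layers: μ^(1)=5; μ^(2)=1; μ^(3)=-3

((2, 0, 0, 0); (1, 1, 0, 0); (1, 1, 1, 1))


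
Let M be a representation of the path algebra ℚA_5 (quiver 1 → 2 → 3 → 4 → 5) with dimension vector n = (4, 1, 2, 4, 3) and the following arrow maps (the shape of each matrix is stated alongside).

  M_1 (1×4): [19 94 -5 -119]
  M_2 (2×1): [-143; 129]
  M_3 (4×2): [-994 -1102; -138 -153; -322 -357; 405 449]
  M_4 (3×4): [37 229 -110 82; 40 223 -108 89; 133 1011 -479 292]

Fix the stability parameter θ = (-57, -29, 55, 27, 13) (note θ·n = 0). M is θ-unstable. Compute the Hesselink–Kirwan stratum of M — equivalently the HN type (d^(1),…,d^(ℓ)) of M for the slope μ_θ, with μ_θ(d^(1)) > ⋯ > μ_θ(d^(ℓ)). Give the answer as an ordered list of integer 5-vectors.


Interval decomposition of M: I[1,1]^3, I[1,5], I[3,5], I[4,4], I[4,5].
HN type (ℓ=5): μ^(1)=95/3; μ^(2)=27; μ^(3)=20; μ^(4)=-29; μ^(5)=-57

((0, 0, 2, 2, 2); (0, 0, 0, 1, 0); (0, 0, 0, 1, 1); (0, 1, 0, 0, 0); (4, 0, 0, 0, 0))


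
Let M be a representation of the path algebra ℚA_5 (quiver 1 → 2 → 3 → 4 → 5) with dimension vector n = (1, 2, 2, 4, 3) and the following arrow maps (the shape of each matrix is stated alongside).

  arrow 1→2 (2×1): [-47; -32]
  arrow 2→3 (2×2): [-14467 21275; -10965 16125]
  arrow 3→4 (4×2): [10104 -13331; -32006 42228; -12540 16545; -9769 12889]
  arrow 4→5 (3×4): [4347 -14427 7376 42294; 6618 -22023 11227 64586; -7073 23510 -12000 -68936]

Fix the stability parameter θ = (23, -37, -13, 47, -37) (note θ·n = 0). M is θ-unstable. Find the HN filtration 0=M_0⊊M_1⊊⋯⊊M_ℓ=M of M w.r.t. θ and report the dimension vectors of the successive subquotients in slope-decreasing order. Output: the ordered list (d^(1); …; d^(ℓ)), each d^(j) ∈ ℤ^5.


Via rank(M_{q-1}∘⋯∘M_p): M ≅ I[1,5], I[2,2], I[3,4], I[4,5]^2.
μ_θ-semistable layers: μ^(1)=47; μ^(2)=5; μ^(3)=-9; μ^(4)=-13; μ^(5)=-37

((0, 0, 0, 1, 0); (0, 0, 0, 3, 3); (1, 1, 1, 0, 0); (0, 0, 1, 0, 0); (0, 1, 0, 0, 0))


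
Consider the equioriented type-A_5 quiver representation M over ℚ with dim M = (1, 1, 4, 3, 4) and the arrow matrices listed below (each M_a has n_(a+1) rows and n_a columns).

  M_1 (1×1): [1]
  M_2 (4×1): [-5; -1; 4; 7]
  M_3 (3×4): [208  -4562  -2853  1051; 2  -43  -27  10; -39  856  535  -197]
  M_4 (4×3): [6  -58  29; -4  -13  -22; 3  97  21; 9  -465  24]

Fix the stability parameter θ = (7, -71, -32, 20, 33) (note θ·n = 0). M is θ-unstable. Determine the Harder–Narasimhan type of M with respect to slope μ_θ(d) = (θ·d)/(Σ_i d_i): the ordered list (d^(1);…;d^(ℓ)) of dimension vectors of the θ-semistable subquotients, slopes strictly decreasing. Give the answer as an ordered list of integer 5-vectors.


Via rank(M_{q-1}∘⋯∘M_p): M ≅ I[1,5], I[3,3], I[3,5]^2, I[5,5].
μ_θ-semistable layers: μ^(1)=33; μ^(2)=20; μ^(3)=-32

((0, 0, 0, 0, 4); (0, 0, 0, 3, 0); (1, 1, 4, 0, 0))


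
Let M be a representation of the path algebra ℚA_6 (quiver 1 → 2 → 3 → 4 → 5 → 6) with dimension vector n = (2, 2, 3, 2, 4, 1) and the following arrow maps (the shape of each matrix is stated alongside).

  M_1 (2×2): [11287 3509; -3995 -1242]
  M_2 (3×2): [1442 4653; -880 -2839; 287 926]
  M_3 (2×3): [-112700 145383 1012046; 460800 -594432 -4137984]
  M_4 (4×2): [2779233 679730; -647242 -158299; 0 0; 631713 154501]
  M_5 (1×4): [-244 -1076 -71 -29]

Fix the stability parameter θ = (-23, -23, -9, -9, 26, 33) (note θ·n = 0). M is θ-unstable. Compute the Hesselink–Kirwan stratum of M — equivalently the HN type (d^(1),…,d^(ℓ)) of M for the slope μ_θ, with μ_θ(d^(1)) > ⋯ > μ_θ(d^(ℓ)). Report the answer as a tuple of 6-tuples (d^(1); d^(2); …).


Via rank(M_{q-1}∘⋯∘M_p): M ≅ I[1,3], I[1,6], I[3,3], I[4,5], I[5,5]^2.
μ_θ-semistable layers: μ^(1)=33; μ^(2)=26; μ^(3)=-9; μ^(4)=-23

((0, 0, 0, 0, 0, 1); (0, 0, 0, 0, 4, 0); (0, 0, 3, 2, 0, 0); (2, 2, 0, 0, 0, 0))


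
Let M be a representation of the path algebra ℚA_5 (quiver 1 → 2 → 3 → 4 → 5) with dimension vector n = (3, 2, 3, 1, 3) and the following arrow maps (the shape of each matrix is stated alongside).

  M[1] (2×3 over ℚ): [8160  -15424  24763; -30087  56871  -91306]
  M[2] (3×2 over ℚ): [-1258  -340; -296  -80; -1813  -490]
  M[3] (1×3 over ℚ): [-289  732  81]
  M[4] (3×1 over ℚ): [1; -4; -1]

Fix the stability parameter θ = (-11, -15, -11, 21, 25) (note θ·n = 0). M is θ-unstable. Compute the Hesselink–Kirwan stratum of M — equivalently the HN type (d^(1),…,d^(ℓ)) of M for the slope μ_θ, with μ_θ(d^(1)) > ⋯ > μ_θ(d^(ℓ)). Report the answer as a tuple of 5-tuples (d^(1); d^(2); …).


Via rank(M_{q-1}∘⋯∘M_p): M ≅ I[1,1], I[1,2], I[1,5], I[3,3]^2, I[5,5]^2.
μ_θ-semistable layers: μ^(1)=25; μ^(2)=21; μ^(3)=-11; μ^(4)=-13

((0, 0, 0, 0, 3); (0, 0, 0, 1, 0); (1, 0, 3, 0, 0); (2, 2, 0, 0, 0))


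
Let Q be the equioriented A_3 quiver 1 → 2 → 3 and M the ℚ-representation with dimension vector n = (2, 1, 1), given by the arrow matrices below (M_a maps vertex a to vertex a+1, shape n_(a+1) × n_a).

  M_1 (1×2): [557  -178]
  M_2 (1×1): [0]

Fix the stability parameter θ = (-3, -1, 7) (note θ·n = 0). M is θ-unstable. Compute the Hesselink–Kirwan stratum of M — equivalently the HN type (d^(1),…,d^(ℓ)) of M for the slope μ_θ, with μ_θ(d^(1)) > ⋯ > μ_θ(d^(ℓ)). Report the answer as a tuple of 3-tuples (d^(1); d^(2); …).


Via rank(M_{q-1}∘⋯∘M_p): M ≅ I[1,1], I[1,2], I[3,3].
μ_θ-semistable layers: μ^(1)=7; μ^(2)=-1; μ^(3)=-3

((0, 0, 1); (0, 1, 0); (2, 0, 0))


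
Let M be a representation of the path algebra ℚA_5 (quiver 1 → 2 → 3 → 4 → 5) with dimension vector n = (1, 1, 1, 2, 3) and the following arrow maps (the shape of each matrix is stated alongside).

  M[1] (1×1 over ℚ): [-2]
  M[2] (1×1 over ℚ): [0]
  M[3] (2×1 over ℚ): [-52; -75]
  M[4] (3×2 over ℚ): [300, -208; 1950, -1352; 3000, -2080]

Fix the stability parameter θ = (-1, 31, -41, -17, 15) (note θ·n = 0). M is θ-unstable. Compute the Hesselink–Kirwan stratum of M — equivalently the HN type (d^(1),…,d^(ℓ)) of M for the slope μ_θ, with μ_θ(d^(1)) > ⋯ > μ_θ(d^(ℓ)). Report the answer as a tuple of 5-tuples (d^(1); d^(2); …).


Interval decomposition of M: I[1,2], I[3,4], I[4,5], I[5,5]^2.
HN type (ℓ=5): μ^(1)=31; μ^(2)=15; μ^(3)=-1; μ^(4)=-17; μ^(5)=-41

((0, 1, 0, 0, 0); (0, 0, 0, 0, 3); (1, 0, 0, 0, 0); (0, 0, 0, 2, 0); (0, 0, 1, 0, 0))


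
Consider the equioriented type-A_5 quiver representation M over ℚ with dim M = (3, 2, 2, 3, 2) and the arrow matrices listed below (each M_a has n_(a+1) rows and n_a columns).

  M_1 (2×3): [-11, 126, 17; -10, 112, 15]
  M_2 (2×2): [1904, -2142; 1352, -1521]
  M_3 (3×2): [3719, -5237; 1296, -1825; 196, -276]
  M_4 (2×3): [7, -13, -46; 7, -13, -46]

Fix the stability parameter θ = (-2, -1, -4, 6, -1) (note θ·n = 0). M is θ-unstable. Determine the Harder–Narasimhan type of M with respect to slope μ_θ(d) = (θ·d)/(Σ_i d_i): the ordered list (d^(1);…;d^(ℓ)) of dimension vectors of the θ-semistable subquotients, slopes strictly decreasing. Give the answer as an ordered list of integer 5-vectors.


Barcode: M ≅ I[1,1], I[1,2], I[1,4], I[3,5], I[4,4], I[5,5]. HN layers by μ_θ (6 steps, strictly decreasing):
  μ^(1)=6; μ^(2)=5/2; μ^(3)=-1; μ^(4)=-2; μ^(5)=-7/3; μ^(6)=-4

((0, 0, 0, 2, 0); (0, 0, 0, 1, 1); (0, 1, 0, 0, 1); (2, 0, 0, 0, 0); (1, 1, 1, 0, 0); (0, 0, 1, 0, 0))


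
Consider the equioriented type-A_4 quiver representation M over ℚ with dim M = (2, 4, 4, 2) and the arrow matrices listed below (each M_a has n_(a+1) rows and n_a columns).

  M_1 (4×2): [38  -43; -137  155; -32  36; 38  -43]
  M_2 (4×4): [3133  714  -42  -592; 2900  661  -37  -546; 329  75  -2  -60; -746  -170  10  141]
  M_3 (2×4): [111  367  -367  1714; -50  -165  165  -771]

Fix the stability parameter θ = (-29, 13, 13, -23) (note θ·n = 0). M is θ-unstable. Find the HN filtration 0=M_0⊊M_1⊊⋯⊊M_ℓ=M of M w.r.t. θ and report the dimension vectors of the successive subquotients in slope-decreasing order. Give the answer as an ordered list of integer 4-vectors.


Interval decomposition of M: I[1,3]^2, I[2,4]^2.
HN type (ℓ=3): μ^(1)=13; μ^(2)=1; μ^(3)=-29

((0, 2, 2, 0); (0, 2, 2, 2); (2, 0, 0, 0))


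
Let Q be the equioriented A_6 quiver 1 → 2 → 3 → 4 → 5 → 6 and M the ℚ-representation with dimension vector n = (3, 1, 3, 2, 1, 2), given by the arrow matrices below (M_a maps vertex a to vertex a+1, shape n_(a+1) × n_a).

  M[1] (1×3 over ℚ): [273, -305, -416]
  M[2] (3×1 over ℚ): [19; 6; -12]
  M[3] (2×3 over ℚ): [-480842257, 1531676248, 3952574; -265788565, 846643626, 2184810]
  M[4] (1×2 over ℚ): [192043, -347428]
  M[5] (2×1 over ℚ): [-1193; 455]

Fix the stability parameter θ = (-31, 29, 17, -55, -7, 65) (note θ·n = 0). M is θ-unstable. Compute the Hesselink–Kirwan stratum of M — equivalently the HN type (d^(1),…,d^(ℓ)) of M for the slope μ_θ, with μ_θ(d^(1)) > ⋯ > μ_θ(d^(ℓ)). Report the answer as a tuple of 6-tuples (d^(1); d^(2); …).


Interval decomposition of M: I[1,1]^2, I[1,6], I[3,3], I[3,4], I[6,6].
HN type (ℓ=5): μ^(1)=65; μ^(2)=17; μ^(3)=-4; μ^(4)=-19; μ^(5)=-31

((0, 0, 0, 0, 0, 2); (0, 0, 1, 0, 0, 0); (0, 1, 1, 1, 1, 0); (0, 0, 1, 1, 0, 0); (3, 0, 0, 0, 0, 0))


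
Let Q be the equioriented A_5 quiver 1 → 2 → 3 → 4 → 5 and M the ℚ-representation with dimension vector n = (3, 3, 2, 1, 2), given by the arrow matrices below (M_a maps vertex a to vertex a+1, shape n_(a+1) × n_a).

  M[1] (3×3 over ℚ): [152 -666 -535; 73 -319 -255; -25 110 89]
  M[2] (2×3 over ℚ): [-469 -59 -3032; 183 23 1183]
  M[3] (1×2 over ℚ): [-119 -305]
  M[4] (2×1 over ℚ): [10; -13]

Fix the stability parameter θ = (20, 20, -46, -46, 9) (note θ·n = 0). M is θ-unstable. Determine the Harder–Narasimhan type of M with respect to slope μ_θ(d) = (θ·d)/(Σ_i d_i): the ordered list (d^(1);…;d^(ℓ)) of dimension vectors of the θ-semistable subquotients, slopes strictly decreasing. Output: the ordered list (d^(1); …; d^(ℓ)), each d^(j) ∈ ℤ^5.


Via rank(M_{q-1}∘⋯∘M_p): M ≅ I[1,2], I[1,3], I[1,5], I[5,5].
μ_θ-semistable layers: μ^(1)=20; μ^(2)=9; μ^(3)=-2; μ^(4)=-13

((1, 1, 0, 0, 0); (0, 0, 0, 0, 2); (1, 1, 1, 0, 0); (1, 1, 1, 1, 0))


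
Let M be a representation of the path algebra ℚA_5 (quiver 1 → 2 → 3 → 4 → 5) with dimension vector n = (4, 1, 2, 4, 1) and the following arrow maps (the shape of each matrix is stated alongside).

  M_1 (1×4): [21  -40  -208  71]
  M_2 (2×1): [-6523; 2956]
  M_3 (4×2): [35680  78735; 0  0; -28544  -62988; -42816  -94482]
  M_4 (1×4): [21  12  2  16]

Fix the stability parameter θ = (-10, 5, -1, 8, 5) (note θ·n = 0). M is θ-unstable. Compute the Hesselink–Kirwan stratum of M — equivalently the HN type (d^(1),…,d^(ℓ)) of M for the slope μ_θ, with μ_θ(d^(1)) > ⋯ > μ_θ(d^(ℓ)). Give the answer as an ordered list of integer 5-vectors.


Via rank(M_{q-1}∘⋯∘M_p): M ≅ I[1,1]^3, I[1,5], I[3,3], I[4,4]^3.
μ_θ-semistable layers: μ^(1)=8; μ^(2)=13/2; μ^(3)=2; μ^(4)=-1; μ^(5)=-10

((0, 0, 0, 3, 0); (0, 0, 0, 1, 1); (0, 1, 1, 0, 0); (0, 0, 1, 0, 0); (4, 0, 0, 0, 0))


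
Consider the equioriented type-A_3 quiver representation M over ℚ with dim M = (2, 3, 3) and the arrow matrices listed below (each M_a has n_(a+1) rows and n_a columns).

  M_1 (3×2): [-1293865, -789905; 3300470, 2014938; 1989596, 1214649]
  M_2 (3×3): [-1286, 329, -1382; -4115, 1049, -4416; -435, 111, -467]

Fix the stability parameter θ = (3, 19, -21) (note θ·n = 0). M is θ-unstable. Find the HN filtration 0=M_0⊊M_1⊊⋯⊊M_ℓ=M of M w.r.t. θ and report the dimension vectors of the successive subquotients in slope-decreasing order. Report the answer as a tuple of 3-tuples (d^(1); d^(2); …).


Barcode: M ≅ I[1,3]^2, I[2,3]. HN layers by μ_θ (2 steps, strictly decreasing):
  μ^(1)=1/3; μ^(2)=-1

((2, 2, 2); (0, 1, 1))


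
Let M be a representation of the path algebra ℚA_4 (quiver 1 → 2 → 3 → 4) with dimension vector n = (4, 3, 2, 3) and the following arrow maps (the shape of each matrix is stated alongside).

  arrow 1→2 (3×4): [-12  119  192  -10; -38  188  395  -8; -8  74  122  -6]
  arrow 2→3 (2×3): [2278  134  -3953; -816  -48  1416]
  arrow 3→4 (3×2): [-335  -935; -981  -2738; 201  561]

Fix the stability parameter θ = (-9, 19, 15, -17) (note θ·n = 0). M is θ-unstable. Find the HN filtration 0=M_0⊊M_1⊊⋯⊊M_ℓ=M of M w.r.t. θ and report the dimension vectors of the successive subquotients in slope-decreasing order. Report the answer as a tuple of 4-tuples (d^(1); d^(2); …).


Interval decomposition of M: I[1,1], I[1,2]^2, I[1,4], I[3,4], I[4,4].
HN type (ℓ=5): μ^(1)=19; μ^(2)=17/3; μ^(3)=-1; μ^(4)=-9; μ^(5)=-17

((0, 2, 0, 0); (0, 1, 1, 1); (0, 0, 1, 1); (4, 0, 0, 0); (0, 0, 0, 1))


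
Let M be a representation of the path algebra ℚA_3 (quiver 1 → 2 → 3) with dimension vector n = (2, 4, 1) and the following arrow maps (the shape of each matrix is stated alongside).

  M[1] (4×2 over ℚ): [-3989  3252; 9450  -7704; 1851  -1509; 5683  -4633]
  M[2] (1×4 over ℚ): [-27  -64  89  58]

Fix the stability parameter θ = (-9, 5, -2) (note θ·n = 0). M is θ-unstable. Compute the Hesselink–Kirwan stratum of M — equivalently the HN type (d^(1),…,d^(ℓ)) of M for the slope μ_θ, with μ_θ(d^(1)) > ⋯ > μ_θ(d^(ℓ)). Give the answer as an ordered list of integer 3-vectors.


Barcode: M ≅ I[1,2], I[1,3], I[2,2]^2. HN layers by μ_θ (3 steps, strictly decreasing):
  μ^(1)=5; μ^(2)=3/2; μ^(3)=-9

((0, 3, 0); (0, 1, 1); (2, 0, 0))


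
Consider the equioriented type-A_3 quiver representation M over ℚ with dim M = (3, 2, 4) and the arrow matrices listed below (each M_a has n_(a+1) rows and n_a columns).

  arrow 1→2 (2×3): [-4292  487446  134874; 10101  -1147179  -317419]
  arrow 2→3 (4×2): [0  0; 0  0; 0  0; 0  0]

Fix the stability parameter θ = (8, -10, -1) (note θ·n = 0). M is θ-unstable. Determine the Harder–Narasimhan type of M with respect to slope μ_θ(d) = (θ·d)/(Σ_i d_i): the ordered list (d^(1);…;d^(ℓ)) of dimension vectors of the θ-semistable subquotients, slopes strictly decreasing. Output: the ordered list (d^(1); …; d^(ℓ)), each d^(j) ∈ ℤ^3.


Interval decomposition of M: I[1,1], I[1,2]^2, I[3,3]^4.
HN type (ℓ=2): μ^(1)=8; μ^(2)=-1

((1, 0, 0); (2, 2, 4))


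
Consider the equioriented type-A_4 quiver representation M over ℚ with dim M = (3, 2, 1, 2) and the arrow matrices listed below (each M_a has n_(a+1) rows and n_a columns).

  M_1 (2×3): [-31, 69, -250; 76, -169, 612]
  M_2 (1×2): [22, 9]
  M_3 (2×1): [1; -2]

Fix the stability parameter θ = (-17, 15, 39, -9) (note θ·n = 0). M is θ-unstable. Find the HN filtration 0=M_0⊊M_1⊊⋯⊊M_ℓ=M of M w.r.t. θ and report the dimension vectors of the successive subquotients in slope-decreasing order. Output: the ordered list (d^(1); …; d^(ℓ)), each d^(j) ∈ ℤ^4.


Interval decomposition of M: I[1,1], I[1,2], I[1,4], I[4,4].
HN type (ℓ=3): μ^(1)=15; μ^(2)=-9; μ^(3)=-17

((0, 2, 1, 1); (0, 0, 0, 1); (3, 0, 0, 0))


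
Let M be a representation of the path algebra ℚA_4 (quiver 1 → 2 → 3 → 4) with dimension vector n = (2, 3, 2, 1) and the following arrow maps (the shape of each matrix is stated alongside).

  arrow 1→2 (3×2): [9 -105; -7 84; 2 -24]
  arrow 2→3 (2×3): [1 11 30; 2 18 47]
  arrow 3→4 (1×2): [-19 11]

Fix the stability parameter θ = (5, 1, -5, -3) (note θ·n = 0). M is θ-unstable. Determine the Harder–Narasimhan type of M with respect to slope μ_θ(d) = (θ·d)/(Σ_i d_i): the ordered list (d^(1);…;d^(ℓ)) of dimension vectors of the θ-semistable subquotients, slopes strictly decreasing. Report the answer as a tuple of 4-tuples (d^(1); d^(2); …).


Interval decomposition of M: I[1,3], I[1,4], I[2,2].
HN type (ℓ=3): μ^(1)=1; μ^(2)=1/3; μ^(3)=-1/2

((0, 1, 0, 0); (1, 1, 1, 0); (1, 1, 1, 1))


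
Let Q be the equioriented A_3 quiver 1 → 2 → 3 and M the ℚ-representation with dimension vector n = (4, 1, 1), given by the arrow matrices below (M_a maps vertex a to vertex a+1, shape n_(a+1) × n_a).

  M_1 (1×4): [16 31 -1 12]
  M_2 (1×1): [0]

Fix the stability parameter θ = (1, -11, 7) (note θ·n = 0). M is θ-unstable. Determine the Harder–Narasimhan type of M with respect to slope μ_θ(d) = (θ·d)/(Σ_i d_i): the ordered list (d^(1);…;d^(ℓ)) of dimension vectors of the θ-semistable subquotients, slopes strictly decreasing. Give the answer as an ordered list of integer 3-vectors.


Via rank(M_{q-1}∘⋯∘M_p): M ≅ I[1,1]^3, I[1,2], I[3,3].
μ_θ-semistable layers: μ^(1)=7; μ^(2)=1; μ^(3)=-5

((0, 0, 1); (3, 0, 0); (1, 1, 0))


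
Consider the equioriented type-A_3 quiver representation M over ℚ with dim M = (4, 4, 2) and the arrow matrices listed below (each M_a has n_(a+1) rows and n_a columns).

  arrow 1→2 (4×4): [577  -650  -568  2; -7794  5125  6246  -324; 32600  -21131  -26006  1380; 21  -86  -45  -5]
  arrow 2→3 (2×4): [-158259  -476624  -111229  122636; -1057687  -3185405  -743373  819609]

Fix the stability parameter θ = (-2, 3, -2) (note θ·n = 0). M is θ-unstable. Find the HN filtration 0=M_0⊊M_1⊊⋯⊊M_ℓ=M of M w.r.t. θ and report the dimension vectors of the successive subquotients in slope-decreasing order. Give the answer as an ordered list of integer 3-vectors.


Via rank(M_{q-1}∘⋯∘M_p): M ≅ I[1,1], I[1,2], I[1,3]^2, I[2,2].
μ_θ-semistable layers: μ^(1)=3; μ^(2)=1/2; μ^(3)=-2

((0, 2, 0); (0, 2, 2); (4, 0, 0))


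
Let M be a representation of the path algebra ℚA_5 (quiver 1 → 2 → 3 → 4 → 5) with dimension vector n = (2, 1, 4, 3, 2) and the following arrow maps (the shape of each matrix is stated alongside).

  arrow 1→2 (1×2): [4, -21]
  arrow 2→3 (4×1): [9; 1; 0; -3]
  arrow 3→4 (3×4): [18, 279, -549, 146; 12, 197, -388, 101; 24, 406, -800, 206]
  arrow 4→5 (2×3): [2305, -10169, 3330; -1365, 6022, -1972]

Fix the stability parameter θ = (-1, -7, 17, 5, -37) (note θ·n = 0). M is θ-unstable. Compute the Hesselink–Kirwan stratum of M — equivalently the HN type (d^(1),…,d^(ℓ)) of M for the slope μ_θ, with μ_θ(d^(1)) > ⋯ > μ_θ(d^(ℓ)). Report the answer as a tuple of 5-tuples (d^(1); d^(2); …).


Interval decomposition of M: I[1,1], I[1,5], I[3,3]^2, I[3,5], I[4,4].
HN type (ℓ=5): μ^(1)=17; μ^(2)=5; μ^(3)=-1; μ^(4)=-23/5; μ^(5)=-5

((0, 0, 2, 0, 0); (0, 0, 0, 1, 0); (1, 0, 0, 0, 0); (1, 1, 1, 1, 1); (0, 0, 1, 1, 1))


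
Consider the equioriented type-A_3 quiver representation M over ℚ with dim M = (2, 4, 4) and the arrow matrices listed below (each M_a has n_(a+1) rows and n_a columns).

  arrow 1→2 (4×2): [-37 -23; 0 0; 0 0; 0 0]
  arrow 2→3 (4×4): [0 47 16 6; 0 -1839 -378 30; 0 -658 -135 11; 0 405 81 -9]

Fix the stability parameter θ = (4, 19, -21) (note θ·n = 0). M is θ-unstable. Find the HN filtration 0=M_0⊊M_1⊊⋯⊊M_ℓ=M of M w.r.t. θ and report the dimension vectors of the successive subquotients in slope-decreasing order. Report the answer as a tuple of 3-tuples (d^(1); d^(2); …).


Barcode: M ≅ I[1,1], I[1,2], I[2,3]^3, I[3,3]. HN layers by μ_θ (4 steps, strictly decreasing):
  μ^(1)=19; μ^(2)=4; μ^(3)=-1; μ^(4)=-21

((0, 1, 0); (2, 0, 0); (0, 3, 3); (0, 0, 1))


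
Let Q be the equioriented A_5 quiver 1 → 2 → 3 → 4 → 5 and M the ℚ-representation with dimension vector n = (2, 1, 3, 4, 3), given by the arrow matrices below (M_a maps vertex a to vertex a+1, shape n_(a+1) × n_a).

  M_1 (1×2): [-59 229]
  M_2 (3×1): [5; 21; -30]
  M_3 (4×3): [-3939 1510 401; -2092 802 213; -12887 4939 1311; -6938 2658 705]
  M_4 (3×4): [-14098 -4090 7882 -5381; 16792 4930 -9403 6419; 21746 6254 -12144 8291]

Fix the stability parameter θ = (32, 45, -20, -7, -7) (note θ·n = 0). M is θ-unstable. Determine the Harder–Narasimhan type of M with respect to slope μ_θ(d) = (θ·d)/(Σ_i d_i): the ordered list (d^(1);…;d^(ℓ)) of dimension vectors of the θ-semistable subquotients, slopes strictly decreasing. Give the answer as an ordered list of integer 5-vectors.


Interval decomposition of M: I[1,1], I[1,4], I[3,5]^2, I[4,4], I[5,5].
HN type (ℓ=4): μ^(1)=32; μ^(2)=25/2; μ^(3)=-7; μ^(4)=-20

((1, 0, 0, 0, 0); (1, 1, 1, 1, 0); (0, 0, 0, 3, 3); (0, 0, 2, 0, 0))


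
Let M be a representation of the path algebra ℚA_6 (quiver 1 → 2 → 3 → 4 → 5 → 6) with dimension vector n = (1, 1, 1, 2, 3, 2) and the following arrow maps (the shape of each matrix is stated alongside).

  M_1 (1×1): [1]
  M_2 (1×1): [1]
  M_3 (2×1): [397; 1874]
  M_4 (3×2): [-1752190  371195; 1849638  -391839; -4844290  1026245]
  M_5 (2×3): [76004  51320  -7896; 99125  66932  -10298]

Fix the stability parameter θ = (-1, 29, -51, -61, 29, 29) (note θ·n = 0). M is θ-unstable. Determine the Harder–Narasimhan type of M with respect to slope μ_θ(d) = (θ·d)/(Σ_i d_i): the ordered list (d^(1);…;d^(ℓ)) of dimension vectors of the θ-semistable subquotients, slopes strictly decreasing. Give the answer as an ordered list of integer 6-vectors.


Interval decomposition of M: I[1,4], I[4,6], I[5,5], I[5,6].
HN type (ℓ=3): μ^(1)=29; μ^(2)=-21; μ^(3)=-61

((0, 0, 0, 0, 3, 2); (1, 1, 1, 1, 0, 0); (0, 0, 0, 1, 0, 0))


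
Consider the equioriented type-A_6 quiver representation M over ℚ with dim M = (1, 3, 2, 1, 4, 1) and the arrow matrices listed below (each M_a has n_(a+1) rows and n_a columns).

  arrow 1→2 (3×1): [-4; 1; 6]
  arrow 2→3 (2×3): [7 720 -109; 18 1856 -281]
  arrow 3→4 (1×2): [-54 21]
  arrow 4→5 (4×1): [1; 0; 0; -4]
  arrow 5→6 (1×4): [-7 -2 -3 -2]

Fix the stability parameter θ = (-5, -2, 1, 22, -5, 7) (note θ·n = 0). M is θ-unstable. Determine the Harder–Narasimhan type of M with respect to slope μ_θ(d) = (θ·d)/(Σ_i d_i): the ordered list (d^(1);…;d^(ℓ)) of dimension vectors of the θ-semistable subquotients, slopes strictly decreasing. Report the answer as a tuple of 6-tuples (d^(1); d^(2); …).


Barcode: M ≅ I[1,6], I[2,2], I[2,3], I[5,5]^3. HN layers by μ_θ (4 steps, strictly decreasing):
  μ^(1)=8; μ^(2)=1; μ^(3)=-2; μ^(4)=-5

((0, 0, 0, 1, 1, 1); (0, 0, 2, 0, 0, 0); (0, 3, 0, 0, 0, 0); (1, 0, 0, 0, 3, 0))


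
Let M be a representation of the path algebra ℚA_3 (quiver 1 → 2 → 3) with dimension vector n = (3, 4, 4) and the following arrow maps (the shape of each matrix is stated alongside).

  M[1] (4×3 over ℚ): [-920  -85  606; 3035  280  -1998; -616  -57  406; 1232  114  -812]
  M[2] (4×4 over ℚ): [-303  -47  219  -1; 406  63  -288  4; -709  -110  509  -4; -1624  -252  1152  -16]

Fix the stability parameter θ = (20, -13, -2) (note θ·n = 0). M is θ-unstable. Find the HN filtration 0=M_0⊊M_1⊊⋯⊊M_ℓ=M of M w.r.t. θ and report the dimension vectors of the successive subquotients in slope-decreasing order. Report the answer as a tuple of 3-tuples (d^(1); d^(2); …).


Interval decomposition of M: I[1,1], I[1,2], I[1,3], I[2,3]^2, I[3,3].
HN type (ℓ=5): μ^(1)=20; μ^(2)=7/2; μ^(3)=5/3; μ^(4)=-2; μ^(5)=-13

((1, 0, 0); (1, 1, 0); (1, 1, 1); (0, 0, 3); (0, 2, 0))


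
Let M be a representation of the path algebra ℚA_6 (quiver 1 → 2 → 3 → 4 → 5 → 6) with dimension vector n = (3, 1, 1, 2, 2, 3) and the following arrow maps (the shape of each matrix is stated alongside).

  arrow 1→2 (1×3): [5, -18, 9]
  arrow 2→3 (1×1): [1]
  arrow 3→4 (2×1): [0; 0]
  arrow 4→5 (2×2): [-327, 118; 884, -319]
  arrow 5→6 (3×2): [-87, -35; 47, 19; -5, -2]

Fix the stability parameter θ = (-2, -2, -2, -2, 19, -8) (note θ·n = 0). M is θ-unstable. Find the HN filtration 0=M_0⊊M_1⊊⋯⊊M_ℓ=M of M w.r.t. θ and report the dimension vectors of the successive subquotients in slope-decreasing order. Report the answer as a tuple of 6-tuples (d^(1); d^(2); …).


Interval decomposition of M: I[1,1]^2, I[1,3], I[4,6]^2, I[6,6].
HN type (ℓ=3): μ^(1)=11/2; μ^(2)=-2; μ^(3)=-8

((0, 0, 0, 0, 2, 2); (3, 1, 1, 2, 0, 0); (0, 0, 0, 0, 0, 1))


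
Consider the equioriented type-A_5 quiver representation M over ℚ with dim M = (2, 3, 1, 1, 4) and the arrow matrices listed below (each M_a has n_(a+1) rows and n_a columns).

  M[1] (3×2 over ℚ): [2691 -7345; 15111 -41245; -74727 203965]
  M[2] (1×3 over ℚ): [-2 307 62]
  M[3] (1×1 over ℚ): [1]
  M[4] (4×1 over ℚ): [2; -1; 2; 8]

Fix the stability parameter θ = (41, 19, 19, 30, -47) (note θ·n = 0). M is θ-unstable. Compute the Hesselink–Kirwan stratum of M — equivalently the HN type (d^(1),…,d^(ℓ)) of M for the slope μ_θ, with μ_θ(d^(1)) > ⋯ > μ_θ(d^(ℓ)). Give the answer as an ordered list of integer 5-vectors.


Interval decomposition of M: I[1,1], I[1,5], I[2,2]^2, I[5,5]^3.
HN type (ℓ=4): μ^(1)=41; μ^(2)=19; μ^(3)=62/5; μ^(4)=-47

((1, 0, 0, 0, 0); (0, 2, 0, 0, 0); (1, 1, 1, 1, 1); (0, 0, 0, 0, 3))


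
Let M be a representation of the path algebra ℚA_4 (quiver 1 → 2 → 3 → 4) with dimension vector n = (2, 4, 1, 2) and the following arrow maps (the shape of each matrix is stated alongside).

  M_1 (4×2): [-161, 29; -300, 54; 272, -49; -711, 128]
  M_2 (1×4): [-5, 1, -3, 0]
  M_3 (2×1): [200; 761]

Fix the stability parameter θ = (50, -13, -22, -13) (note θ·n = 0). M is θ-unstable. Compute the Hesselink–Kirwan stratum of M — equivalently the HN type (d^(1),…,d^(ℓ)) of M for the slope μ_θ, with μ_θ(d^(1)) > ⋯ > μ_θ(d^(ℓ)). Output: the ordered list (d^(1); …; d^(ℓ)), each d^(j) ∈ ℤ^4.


Interval decomposition of M: I[1,2], I[1,4], I[2,2]^2, I[4,4].
HN type (ℓ=3): μ^(1)=37/2; μ^(2)=1/2; μ^(3)=-13

((1, 1, 0, 0); (1, 1, 1, 1); (0, 2, 0, 1))


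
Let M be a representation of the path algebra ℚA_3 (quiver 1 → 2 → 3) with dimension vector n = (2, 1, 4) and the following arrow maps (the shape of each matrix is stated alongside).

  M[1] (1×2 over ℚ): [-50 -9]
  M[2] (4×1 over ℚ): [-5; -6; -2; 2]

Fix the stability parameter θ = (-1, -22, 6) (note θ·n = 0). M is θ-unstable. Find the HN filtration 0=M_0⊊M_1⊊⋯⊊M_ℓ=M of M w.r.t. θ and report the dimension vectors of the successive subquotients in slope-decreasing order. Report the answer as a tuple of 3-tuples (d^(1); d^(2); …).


Interval decomposition of M: I[1,1], I[1,3], I[3,3]^3.
HN type (ℓ=3): μ^(1)=6; μ^(2)=-1; μ^(3)=-23/2

((0, 0, 4); (1, 0, 0); (1, 1, 0))


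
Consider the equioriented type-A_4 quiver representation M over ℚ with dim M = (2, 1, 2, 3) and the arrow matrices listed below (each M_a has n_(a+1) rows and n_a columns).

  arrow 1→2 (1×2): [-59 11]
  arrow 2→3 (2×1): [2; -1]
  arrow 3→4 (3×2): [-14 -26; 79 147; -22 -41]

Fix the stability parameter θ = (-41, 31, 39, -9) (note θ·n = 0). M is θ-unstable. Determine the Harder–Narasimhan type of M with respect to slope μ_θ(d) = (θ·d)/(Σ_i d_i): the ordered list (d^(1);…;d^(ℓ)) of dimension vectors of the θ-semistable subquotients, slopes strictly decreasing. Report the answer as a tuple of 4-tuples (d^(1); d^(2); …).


Via rank(M_{q-1}∘⋯∘M_p): M ≅ I[1,1], I[1,4], I[3,4], I[4,4].
μ_θ-semistable layers: μ^(1)=61/3; μ^(2)=15; μ^(3)=-9; μ^(4)=-41

((0, 1, 1, 1); (0, 0, 1, 1); (0, 0, 0, 1); (2, 0, 0, 0))


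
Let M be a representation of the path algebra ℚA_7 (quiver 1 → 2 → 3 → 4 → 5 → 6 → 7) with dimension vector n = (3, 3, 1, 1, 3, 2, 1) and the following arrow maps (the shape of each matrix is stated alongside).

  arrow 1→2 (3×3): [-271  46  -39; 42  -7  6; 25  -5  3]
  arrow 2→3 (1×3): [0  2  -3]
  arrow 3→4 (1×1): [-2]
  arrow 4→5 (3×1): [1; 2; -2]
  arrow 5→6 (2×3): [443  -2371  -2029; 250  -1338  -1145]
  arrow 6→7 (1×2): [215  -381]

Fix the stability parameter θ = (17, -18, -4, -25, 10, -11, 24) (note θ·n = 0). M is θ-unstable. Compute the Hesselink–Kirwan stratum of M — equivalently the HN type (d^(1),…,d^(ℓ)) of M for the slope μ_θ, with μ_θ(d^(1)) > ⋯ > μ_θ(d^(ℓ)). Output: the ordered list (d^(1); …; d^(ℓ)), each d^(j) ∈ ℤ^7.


Interval decomposition of M: I[1,2]^2, I[1,7], I[5,5], I[5,6].
HN type (ℓ=4): μ^(1)=24; μ^(2)=10; μ^(3)=-1/2; μ^(4)=-15/2

((0, 0, 0, 0, 0, 0, 1); (0, 0, 0, 0, 1, 0, 0); (2, 2, 0, 0, 2, 2, 0); (1, 1, 1, 1, 0, 0, 0))


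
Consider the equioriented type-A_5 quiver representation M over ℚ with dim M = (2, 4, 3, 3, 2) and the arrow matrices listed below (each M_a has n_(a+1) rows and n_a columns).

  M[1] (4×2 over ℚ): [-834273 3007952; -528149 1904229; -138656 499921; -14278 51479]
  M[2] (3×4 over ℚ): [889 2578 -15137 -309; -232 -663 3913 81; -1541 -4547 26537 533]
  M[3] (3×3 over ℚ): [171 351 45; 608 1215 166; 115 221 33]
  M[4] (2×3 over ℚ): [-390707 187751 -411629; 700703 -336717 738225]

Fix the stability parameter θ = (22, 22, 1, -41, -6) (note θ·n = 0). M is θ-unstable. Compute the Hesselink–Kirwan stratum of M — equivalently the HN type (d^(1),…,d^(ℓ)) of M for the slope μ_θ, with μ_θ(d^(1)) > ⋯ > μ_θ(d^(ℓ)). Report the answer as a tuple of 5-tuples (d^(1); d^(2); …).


Via rank(M_{q-1}∘⋯∘M_p): M ≅ I[1,3], I[1,5], I[2,2], I[2,4], I[4,5].
μ_θ-semistable layers: μ^(1)=22; μ^(2)=15; μ^(3)=-2/5; μ^(4)=-6; μ^(5)=-41

((0, 1, 0, 0, 0); (1, 1, 1, 0, 0); (1, 1, 1, 1, 1); (0, 1, 1, 1, 1); (0, 0, 0, 1, 0))


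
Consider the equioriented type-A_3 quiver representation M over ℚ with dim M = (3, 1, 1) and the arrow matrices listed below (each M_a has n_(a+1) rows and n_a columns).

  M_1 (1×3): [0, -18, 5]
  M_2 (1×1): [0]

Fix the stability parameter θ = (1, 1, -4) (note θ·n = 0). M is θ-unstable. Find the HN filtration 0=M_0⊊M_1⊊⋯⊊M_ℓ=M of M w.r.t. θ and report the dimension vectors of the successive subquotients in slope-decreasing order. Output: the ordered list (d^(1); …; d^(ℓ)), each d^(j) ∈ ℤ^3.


Interval decomposition of M: I[1,1]^2, I[1,2], I[3,3].
HN type (ℓ=2): μ^(1)=1; μ^(2)=-4

((3, 1, 0); (0, 0, 1))


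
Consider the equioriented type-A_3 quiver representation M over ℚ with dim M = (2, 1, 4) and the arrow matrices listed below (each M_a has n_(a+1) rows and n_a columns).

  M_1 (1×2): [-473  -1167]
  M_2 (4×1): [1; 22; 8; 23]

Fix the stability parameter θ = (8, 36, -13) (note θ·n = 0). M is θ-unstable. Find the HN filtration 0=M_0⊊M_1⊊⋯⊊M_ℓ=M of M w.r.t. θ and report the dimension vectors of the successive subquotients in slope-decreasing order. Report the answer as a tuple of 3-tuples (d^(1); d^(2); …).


Barcode: M ≅ I[1,1], I[1,3], I[3,3]^3. HN layers by μ_θ (3 steps, strictly decreasing):
  μ^(1)=23/2; μ^(2)=8; μ^(3)=-13

((0, 1, 1); (2, 0, 0); (0, 0, 3))


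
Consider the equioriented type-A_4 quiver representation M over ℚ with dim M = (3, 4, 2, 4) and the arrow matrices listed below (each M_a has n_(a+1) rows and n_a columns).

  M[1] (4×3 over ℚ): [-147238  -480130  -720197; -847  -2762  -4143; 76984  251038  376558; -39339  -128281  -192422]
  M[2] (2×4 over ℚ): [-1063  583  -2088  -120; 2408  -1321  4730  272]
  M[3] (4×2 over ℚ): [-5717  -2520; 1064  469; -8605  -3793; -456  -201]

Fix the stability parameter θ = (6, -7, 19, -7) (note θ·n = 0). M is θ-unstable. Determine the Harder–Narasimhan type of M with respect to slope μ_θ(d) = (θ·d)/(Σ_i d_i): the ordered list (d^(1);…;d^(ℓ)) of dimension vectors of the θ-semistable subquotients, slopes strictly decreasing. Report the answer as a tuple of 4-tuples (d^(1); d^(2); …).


Interval decomposition of M: I[1,2], I[1,4]^2, I[2,2], I[4,4]^2.
HN type (ℓ=3): μ^(1)=6; μ^(2)=-1/2; μ^(3)=-7

((0, 0, 2, 2); (3, 3, 0, 0); (0, 1, 0, 2))


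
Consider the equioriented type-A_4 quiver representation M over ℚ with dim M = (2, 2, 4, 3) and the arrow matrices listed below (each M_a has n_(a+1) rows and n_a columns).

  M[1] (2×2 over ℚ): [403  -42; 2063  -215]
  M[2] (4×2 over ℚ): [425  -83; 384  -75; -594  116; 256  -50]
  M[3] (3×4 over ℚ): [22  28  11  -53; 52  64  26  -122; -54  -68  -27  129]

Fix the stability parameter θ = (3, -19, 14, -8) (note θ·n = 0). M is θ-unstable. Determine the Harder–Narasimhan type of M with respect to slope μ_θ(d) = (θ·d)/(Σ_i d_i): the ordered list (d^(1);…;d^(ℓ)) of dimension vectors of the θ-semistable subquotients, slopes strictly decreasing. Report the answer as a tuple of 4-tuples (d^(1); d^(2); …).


Interval decomposition of M: I[1,3]^2, I[3,4]^2, I[4,4].
HN type (ℓ=3): μ^(1)=14; μ^(2)=3; μ^(3)=-8

((0, 0, 2, 0); (0, 0, 2, 2); (2, 2, 0, 1))


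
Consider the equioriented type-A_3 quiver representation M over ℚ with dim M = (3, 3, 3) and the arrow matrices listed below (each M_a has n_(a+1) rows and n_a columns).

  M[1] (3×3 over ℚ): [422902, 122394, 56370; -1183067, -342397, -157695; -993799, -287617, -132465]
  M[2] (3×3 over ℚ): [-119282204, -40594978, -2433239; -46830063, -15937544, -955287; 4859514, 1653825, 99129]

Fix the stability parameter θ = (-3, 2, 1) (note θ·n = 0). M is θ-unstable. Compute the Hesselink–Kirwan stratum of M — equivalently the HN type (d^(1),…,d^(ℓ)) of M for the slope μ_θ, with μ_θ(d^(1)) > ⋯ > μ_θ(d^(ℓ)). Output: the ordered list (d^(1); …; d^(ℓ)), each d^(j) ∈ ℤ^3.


Barcode: M ≅ I[1,1], I[1,3]^2, I[2,3]. HN layers by μ_θ (2 steps, strictly decreasing):
  μ^(1)=3/2; μ^(2)=-3

((0, 3, 3); (3, 0, 0))


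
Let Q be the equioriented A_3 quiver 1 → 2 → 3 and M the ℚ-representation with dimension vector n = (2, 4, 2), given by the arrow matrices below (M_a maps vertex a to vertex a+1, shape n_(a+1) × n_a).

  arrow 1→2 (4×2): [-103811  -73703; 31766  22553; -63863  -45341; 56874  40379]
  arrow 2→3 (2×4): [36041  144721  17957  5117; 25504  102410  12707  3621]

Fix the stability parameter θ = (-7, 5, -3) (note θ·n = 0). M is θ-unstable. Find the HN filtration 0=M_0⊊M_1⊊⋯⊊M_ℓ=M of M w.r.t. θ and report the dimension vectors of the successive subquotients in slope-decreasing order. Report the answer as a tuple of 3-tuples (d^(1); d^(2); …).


Via rank(M_{q-1}∘⋯∘M_p): M ≅ I[1,3]^2, I[2,2]^2.
μ_θ-semistable layers: μ^(1)=5; μ^(2)=1; μ^(3)=-7

((0, 2, 0); (0, 2, 2); (2, 0, 0))


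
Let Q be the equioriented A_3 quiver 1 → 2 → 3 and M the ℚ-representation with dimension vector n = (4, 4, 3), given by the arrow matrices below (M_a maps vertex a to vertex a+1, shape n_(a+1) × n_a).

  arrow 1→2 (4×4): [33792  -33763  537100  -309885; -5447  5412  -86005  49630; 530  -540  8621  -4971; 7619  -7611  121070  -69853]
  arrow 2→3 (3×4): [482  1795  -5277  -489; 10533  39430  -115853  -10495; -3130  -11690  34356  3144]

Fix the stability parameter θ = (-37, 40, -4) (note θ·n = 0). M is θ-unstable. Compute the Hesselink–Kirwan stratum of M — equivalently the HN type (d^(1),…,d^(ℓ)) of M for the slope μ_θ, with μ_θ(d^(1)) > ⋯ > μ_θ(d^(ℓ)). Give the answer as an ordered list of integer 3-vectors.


Barcode: M ≅ I[1,2], I[1,3]^3. HN layers by μ_θ (3 steps, strictly decreasing):
  μ^(1)=40; μ^(2)=18; μ^(3)=-37

((0, 1, 0); (0, 3, 3); (4, 0, 0))


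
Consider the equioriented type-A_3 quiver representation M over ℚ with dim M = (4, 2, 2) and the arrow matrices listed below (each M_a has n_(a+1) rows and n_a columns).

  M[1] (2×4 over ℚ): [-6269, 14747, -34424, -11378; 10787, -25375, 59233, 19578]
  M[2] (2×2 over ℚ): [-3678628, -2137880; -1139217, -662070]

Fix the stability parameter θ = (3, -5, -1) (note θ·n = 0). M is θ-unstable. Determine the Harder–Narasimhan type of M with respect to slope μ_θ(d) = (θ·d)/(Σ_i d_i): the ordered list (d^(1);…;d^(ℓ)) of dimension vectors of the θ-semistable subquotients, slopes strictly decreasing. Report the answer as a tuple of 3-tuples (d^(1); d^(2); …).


Via rank(M_{q-1}∘⋯∘M_p): M ≅ I[1,1]^2, I[1,2], I[1,3], I[3,3].
μ_θ-semistable layers: μ^(1)=3; μ^(2)=-1

((2, 0, 0); (2, 2, 2))
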